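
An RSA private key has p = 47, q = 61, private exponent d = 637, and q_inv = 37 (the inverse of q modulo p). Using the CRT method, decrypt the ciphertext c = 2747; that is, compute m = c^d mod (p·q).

d_p = d mod (p−1) = 637 mod 46 = 39; d_q = d mod (q−1) = 37.
m₁ = c^(d_p) mod p: c ≡ 21 (mod 47), and 21^39 mod 47 = 14.
m₂ = c^(d_q) mod q: c ≡ 2 (mod 61), and 2^37 mod 61 = 55.
h = q_inv·(m₁ − m₂) mod p = 37·(14 − 55) mod 47 = 34.
m = m₂ + h·q = 55 + 34·61 = 2129.

2129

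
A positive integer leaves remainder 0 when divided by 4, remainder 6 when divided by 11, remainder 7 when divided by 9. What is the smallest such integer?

From m ≡ 0 (mod 4) write m = 0 + 4t. Substituting into m ≡ 6 (mod 11) gives 4t ≡ 6 (mod 11), and since 4⁻¹ ≡ 3 (mod 11), t ≡ 7. Hence m ≡ 0 + 4·7 = 28 (mod 44).
From m ≡ 28 (mod 44) write m = 28 + 44t. Substituting into m ≡ 7 (mod 9) gives 44t ≡ 6 (mod 9), and since 8⁻¹ ≡ 8 (mod 9), t ≡ 3. Hence m ≡ 28 + 44·3 = 160 (mod 396).

160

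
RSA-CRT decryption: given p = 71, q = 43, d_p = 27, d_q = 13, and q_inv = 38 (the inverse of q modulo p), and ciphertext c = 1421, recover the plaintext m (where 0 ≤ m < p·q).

2344

m₁ = c^(d_p) mod p: c ≡ 1 (mod 71), and 1^27 mod 71 = 1.
m₂ = c^(d_q) mod q: c ≡ 2 (mod 43), and 2^13 mod 43 = 22.
h = q_inv·(m₁ − m₂) mod p = 38·(1 − 22) mod 71 = 54.
m = m₂ + h·q = 22 + 54·43 = 2344.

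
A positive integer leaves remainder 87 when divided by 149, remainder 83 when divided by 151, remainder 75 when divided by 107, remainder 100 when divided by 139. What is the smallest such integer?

19102036

The moduli are pairwise coprime; N = 149·151·107·139 = 334627627.
N/149 = 2245823; 2245823 ≡ 95 (mod 149); 95·80 ≡ 1, so inverse 80.
N/151 = 2216077; 2216077 ≡ 1 (mod 151), inverse 1.
N/107 = 3127361; 3127361 ≡ 72 (mod 107); 72·55 ≡ 1, so inverse 55.
N/139 = 2407393; 2407393 ≡ 52 (mod 139); 52·131 ≡ 1, so inverse 131.
k ≡ 87·2245823·80 + 83·2216077·1 + 75·3127361·55 + 100·2407393·131 = 60252074896.
60252074896 mod 334627627 = 19102036.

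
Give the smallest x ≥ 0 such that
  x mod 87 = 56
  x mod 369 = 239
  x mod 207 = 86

gcd(87, 369) = 3 and 3 | (239 − 56), so the pair is consistent; merging gives x ≡ 4667 (mod 10701), where 10701 = lcm(87, 369).
gcd(10701, 207) = 9 and 9 | (86 − 4667), so the pair is consistent; merging gives x ≡ 79574 (mod 246123), where 246123 = lcm(10701, 207).
The solution is unique modulo lcm(87, 369, 207) = 246123.

79574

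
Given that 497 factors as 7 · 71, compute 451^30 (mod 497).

1

Mod 7: 451 ≡ 3; since 6 | 30, by Fermat 3^30 ≡ 1 (mod 7).
Mod 71: 451 ≡ 25; 25^30 ≡ 1 (mod 71).
Combine by CRT: x ≡ 1 (mod 7), x ≡ 1 (mod 71) ⇒ x ≡ 1 (mod 497).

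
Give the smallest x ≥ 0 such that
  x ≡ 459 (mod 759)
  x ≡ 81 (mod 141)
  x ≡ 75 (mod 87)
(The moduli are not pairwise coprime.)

gcd(759, 141) = 3 and 3 | (81 − 459), so the pair is consistent; merging gives x ≡ 30819 (mod 35673), where 35673 = lcm(759, 141).
gcd(35673, 87) = 3 and 3 | (75 − 30819), so the pair is consistent; merging gives x ≡ 672933 (mod 1034517), where 1034517 = lcm(35673, 87).
The solution is unique modulo lcm(759, 141, 87) = 1034517.

672933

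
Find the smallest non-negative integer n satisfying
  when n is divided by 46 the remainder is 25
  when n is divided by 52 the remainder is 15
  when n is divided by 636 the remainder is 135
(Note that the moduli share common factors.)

gcd(46, 52) = 2 and 2 | (15 − 25), so the pair is consistent; merging gives n ≡ 899 (mod 1196), where 1196 = lcm(46, 52).
gcd(1196, 636) = 4 and 4 | (135 − 899), so the pair is consistent; merging gives n ≡ 92991 (mod 190164), where 190164 = lcm(1196, 636).
The solution is unique modulo lcm(46, 52, 636) = 190164.

92991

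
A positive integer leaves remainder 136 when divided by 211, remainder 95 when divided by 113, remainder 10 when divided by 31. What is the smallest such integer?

The moduli are pairwise coprime; N = 211·113·31 = 739133.
N/211 = 3503; 3503 ≡ 127 (mod 211); 127·108 ≡ 1, so inverse 108.
N/113 = 6541; 6541 ≡ 100 (mod 113); 100·26 ≡ 1, so inverse 26.
N/31 = 23843; 23843 ≡ 4 (mod 31); 4·8 ≡ 1, so inverse 8.
m ≡ 136·3503·108 + 95·6541·26 + 10·23843·8 = 69515774.
69515774 mod 739133 = 37272.

37272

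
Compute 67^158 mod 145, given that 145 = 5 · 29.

Mod 5: 67 ≡ 2; by Fermat, exponent reduces to 158 mod 4 = 2; 2^2 ≡ 4 (mod 5).
Mod 29: 67 ≡ 9; by Fermat, exponent reduces to 158 mod 28 = 18; 9^18 ≡ 7 (mod 29).
Combine by CRT: x ≡ 4 (mod 5), x ≡ 7 (mod 29) ⇒ x ≡ 94 (mod 145).

94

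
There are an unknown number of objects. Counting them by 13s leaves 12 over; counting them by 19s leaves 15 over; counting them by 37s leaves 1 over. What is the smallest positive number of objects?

5810

The moduli are pairwise coprime; M = 13·19·37 = 9139.
M/13 = 703; 703 ≡ 1 (mod 13), inverse 1.
M/19 = 481; 481 ≡ 6 (mod 19); 6·16 ≡ 1, so inverse 16.
M/37 = 247; 247 ≡ 25 (mod 37); 25·3 ≡ 1, so inverse 3.
N ≡ 12·703·1 + 15·481·16 + 1·247·3 = 124617.
124617 mod 9139 = 5810.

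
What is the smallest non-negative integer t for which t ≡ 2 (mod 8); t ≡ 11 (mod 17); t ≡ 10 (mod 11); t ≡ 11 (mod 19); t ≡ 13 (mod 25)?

112738

The moduli are pairwise coprime; N = 8·17·11·19·25 = 710600.
N/8 = 88825; 88825 ≡ 1 (mod 8), inverse 1.
N/17 = 41800; 41800 ≡ 14 (mod 17); 14·11 ≡ 1, so inverse 11.
N/11 = 64600; 64600 ≡ 8 (mod 11); 8·7 ≡ 1, so inverse 7.
N/19 = 37400; 37400 ≡ 8 (mod 19); 8·12 ≡ 1, so inverse 12.
N/25 = 28424; 28424 ≡ 24 (mod 25); 24·24 ≡ 1, so inverse 24.
t ≡ 2·88825·1 + 11·41800·11 + 10·64600·7 + 11·37400·12 + 13·28424·24 = 23562538.
23562538 mod 710600 = 112738.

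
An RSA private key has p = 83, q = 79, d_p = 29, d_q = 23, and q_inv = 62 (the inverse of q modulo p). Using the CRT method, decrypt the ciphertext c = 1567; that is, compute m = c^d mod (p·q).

4968

m₁ = c^(d_p) mod p: c ≡ 73 (mod 83), and 73^29 mod 83 = 71.
m₂ = c^(d_q) mod q: c ≡ 66 (mod 79), and 66^23 mod 79 = 70.
h = q_inv·(m₁ − m₂) mod p = 62·(71 − 70) mod 83 = 62.
m = m₂ + h·q = 70 + 62·79 = 4968.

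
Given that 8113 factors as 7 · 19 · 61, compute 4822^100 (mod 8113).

Mod 7: 4822 ≡ 6; by Fermat, exponent reduces to 100 mod 6 = 4; 6^4 ≡ 1 (mod 7).
Mod 19: 4822 ≡ 15; by Fermat, exponent reduces to 100 mod 18 = 10; 15^10 ≡ 4 (mod 19).
Mod 61: 4822 ≡ 3; by Fermat, exponent reduces to 100 mod 60 = 40; 3^40 ≡ 1 (mod 61).
Combine by CRT: x ≡ 1 (mod 7), x ≡ 4 (mod 19), x ≡ 1 (mod 61) ⇒ x ≡ 5552 (mod 8113).

5552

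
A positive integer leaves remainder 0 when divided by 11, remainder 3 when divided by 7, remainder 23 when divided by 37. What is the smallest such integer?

2761

The moduli are pairwise coprime; N = 11·7·37 = 2849.
N/11 = 259; 259 ≡ 6 (mod 11); 6·2 ≡ 1, so inverse 2.
N/7 = 407; 407 ≡ 1 (mod 7), inverse 1.
N/37 = 77; 77 ≡ 3 (mod 37); 3·25 ≡ 1, so inverse 25.
a ≡ 0·259·2 + 3·407·1 + 23·77·25 = 45496.
45496 mod 2849 = 2761.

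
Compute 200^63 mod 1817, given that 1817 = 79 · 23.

1116

Mod 79: 200 ≡ 42; 42^63 ≡ 10 (mod 79).
Mod 23: 200 ≡ 16; by Fermat, exponent reduces to 63 mod 22 = 19; 16^19 ≡ 12 (mod 23).
Combine by CRT: x ≡ 10 (mod 79), x ≡ 12 (mod 23) ⇒ x ≡ 1116 (mod 1817).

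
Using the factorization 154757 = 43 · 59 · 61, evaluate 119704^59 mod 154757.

Mod 43: 119704 ≡ 35; by Fermat, exponent reduces to 59 mod 42 = 17; 35^17 ≡ 4 (mod 43).
Mod 59: 119704 ≡ 52; by Fermat, exponent reduces to 59 mod 58 = 1; 52^1 ≡ 52 (mod 59).
Mod 61: 119704 ≡ 22; 22^59 ≡ 25 (mod 61).
Combine by CRT: x ≡ 4 (mod 43), x ≡ 52 (mod 59), x ≡ 25 (mod 61) ⇒ x ≡ 139410 (mod 154757).

139410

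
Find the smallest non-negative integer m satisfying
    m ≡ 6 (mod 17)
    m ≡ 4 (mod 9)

From m ≡ 6 (mod 17) write m = 6 + 17t. Substituting into m ≡ 4 (mod 9) gives 17t ≡ 7 (mod 9), and since 8⁻¹ ≡ 8 (mod 9), t ≡ 2. Hence m ≡ 6 + 17·2 = 40 (mod 153).

40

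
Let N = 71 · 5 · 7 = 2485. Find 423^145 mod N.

2313

Mod 71: 423 ≡ 68; by Fermat, exponent reduces to 145 mod 70 = 5; 68^5 ≡ 41 (mod 71).
Mod 5: 423 ≡ 3; by Fermat, exponent reduces to 145 mod 4 = 1; 3^1 ≡ 3 (mod 5).
Mod 7: 423 ≡ 3; by Fermat, exponent reduces to 145 mod 6 = 1; 3^1 ≡ 3 (mod 7).
Combine by CRT: x ≡ 41 (mod 71), x ≡ 3 (mod 5), x ≡ 3 (mod 7) ⇒ x ≡ 2313 (mod 2485).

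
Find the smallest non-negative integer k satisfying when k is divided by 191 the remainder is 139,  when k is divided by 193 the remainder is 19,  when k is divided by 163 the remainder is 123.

The moduli are pairwise coprime; N = 191·193·163 = 6008669.
N/191 = 31459; 31459 ≡ 135 (mod 191); 135·133 ≡ 1, so inverse 133.
N/193 = 31133; 31133 ≡ 60 (mod 193); 60·74 ≡ 1, so inverse 74.
N/163 = 36863; 36863 ≡ 25 (mod 163); 25·150 ≡ 1, so inverse 150.
k ≡ 139·31459·133 + 19·31133·74 + 123·36863·150 = 1305477881.
1305477881 mod 6008669 = 1596708.

1596708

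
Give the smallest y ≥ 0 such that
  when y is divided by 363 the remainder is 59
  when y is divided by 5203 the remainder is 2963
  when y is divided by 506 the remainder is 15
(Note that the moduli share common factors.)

gcd(363, 5203) = 121 and 121 | (2963 − 59), so the pair is consistent; merging gives y ≡ 2963 (mod 15609), where 15609 = lcm(363, 5203).
gcd(15609, 506) = 11 and 11 | (15 − 2963), so the pair is consistent; merging gives y ≡ 190271 (mod 718014), where 718014 = lcm(15609, 506).
The solution is unique modulo lcm(363, 5203, 506) = 718014.

190271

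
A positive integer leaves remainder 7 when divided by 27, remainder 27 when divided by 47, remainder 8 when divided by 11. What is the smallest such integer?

The moduli are pairwise coprime; N = 27·47·11 = 13959.
N/27 = 517; 517 ≡ 4 (mod 27); 4·7 ≡ 1, so inverse 7.
N/47 = 297; 297 ≡ 15 (mod 47); 15·22 ≡ 1, so inverse 22.
N/11 = 1269; 1269 ≡ 4 (mod 11); 4·3 ≡ 1, so inverse 3.
k ≡ 7·517·7 + 27·297·22 + 8·1269·3 = 232207.
232207 mod 13959 = 8863.

8863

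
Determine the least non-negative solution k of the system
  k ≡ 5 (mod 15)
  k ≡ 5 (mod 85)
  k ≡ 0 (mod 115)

2300

Combine the congruences pairwise.
gcd(15, 85) = 5 and 5 | (5 − 5), so the pair is consistent; merging gives k ≡ 5 (mod 255), where 255 = lcm(15, 85).
gcd(255, 115) = 5 and 5 | (0 − 5), so the pair is consistent; merging gives k ≡ 2300 (mod 5865), where 5865 = lcm(255, 115).
The solution is unique modulo lcm(15, 85, 115) = 5865.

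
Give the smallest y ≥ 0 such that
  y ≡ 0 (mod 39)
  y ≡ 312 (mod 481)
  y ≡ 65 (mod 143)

gcd(39, 481) = 13 and 13 | (312 − 0), so the pair is consistent; merging gives y ≡ 312 (mod 1443), where 1443 = lcm(39, 481).
gcd(1443, 143) = 13 and 13 | (65 − 312), so the pair is consistent; merging gives y ≡ 4641 (mod 15873), where 15873 = lcm(1443, 143).
The solution is unique modulo lcm(39, 481, 143) = 15873.

4641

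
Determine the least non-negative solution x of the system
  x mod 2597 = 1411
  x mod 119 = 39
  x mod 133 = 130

gcd(2597, 119) = 7 and 7 | (39 − 1411), so the pair is consistent; merging gives x ≡ 9202 (mod 44149), where 44149 = lcm(2597, 119).
gcd(44149, 133) = 7 and 7 | (130 − 9202), so the pair is consistent; merging gives x ≡ 185798 (mod 838831), where 838831 = lcm(44149, 133).
The solution is unique modulo lcm(2597, 119, 133) = 838831.

185798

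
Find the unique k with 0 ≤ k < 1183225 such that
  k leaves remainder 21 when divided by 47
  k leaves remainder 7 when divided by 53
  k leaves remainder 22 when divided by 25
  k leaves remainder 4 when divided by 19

The moduli are pairwise coprime; N = 47·53·25·19 = 1183225.
N/47 = 25175; 25175 ≡ 30 (mod 47); 30·11 ≡ 1, so inverse 11.
N/53 = 22325; 22325 ≡ 12 (mod 53); 12·31 ≡ 1, so inverse 31.
N/25 = 47329; 47329 ≡ 4 (mod 25); 4·19 ≡ 1, so inverse 19.
N/19 = 62275; 62275 ≡ 12 (mod 19); 12·8 ≡ 1, so inverse 8.
k ≡ 21·25175·11 + 7·22325·31 + 22·47329·19 + 4·62275·8 = 32436272.
32436272 mod 1183225 = 489197.

489197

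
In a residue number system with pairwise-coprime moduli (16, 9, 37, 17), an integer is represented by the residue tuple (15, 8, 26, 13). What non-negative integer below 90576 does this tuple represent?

The moduli are pairwise coprime; N = 16·9·37·17 = 90576.
N/16 = 5661; 5661 ≡ 13 (mod 16); 13·5 ≡ 1, so inverse 5.
N/9 = 10064; 10064 ≡ 2 (mod 9); 2·5 ≡ 1, so inverse 5.
N/37 = 2448; 2448 ≡ 6 (mod 37); 6·31 ≡ 1, so inverse 31.
N/17 = 5328; 5328 ≡ 7 (mod 17); 7·5 ≡ 1, so inverse 5.
x ≡ 15·5661·5 + 8·10064·5 + 26·2448·31 + 13·5328·5 = 3146543.
3146543 mod 90576 = 66959.

66959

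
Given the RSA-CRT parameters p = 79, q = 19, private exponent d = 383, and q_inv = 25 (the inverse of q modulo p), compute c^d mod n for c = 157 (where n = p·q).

1263

d_p = d mod (p−1) = 383 mod 78 = 71; d_q = d mod (q−1) = 5.
m₁ = c^(d_p) mod p: c ≡ 78 (mod 79), and 78^71 mod 79 = 78.
m₂ = c^(d_q) mod q: c ≡ 5 (mod 19), and 5^5 mod 19 = 9.
h = q_inv·(m₁ − m₂) mod p = 25·(78 − 9) mod 79 = 66.
m = m₂ + h·q = 9 + 66·19 = 1263.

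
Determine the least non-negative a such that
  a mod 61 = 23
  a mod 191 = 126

Combine the congruences pairwise.
From a ≡ 23 (mod 61) write a = 23 + 61t. Substituting into a ≡ 126 (mod 191) gives 61t ≡ 103 (mod 191), and since 61⁻¹ ≡ 119 (mod 191), t ≡ 33. Hence a ≡ 23 + 61·33 = 2036 (mod 11651).

2036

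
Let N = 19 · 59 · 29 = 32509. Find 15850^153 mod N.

Mod 19: 15850 ≡ 4; by Fermat, exponent reduces to 153 mod 18 = 9; 4^9 ≡ 1 (mod 19).
Mod 59: 15850 ≡ 38; by Fermat, exponent reduces to 153 mod 58 = 37; 38^37 ≡ 6 (mod 59).
Mod 29: 15850 ≡ 16; by Fermat, exponent reduces to 153 mod 28 = 13; 16^13 ≡ 20 (mod 29).
Combine by CRT: x ≡ 1 (mod 19), x ≡ 6 (mod 59), x ≡ 20 (mod 29) ⇒ x ≡ 9387 (mod 32509).

9387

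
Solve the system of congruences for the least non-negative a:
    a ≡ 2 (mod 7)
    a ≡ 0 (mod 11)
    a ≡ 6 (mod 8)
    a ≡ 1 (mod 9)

4510

The moduli are pairwise coprime; N = 7·11·8·9 = 5544.
N/7 = 792; 792 ≡ 1 (mod 7), inverse 1.
N/11 = 504; 504 ≡ 9 (mod 11); 9·5 ≡ 1, so inverse 5.
N/8 = 693; 693 ≡ 5 (mod 8); 5·5 ≡ 1, so inverse 5.
N/9 = 616; 616 ≡ 4 (mod 9); 4·7 ≡ 1, so inverse 7.
a ≡ 2·792·1 + 0·504·5 + 6·693·5 + 1·616·7 = 26686.
26686 mod 5544 = 4510.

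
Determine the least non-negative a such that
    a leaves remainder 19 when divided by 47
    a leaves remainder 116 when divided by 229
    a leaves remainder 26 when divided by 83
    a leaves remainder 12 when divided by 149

The moduli are pairwise coprime; N = 47·229·83·149 = 133106021.
N/47 = 2832043; 2832043 ≡ 11 (mod 47); 11·30 ≡ 1, so inverse 30.
N/229 = 581249; 581249 ≡ 47 (mod 229); 47·39 ≡ 1, so inverse 39.
N/83 = 1603687; 1603687 ≡ 44 (mod 83); 44·17 ≡ 1, so inverse 17.
N/149 = 893329; 893329 ≡ 74 (mod 149); 74·147 ≡ 1, so inverse 147.
a ≡ 19·2832043·30 + 116·581249·39 + 26·1603687·17 + 12·893329·147 = 6528496996.
6528496996 mod 133106021 = 6301967.

6301967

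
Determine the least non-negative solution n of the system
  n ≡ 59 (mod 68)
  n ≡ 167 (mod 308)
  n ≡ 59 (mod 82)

72547

gcd(68, 308) = 4 and 4 | (167 − 59), so the pair is consistent; merging gives n ≡ 4479 (mod 5236), where 5236 = lcm(68, 308).
gcd(5236, 82) = 2 and 2 | (59 − 4479), so the pair is consistent; merging gives n ≡ 72547 (mod 214676), where 214676 = lcm(5236, 82).
The solution is unique modulo lcm(68, 308, 82) = 214676.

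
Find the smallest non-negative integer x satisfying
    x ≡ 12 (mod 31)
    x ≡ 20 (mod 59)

787

From x ≡ 12 (mod 31) write x = 12 + 31t. Substituting into x ≡ 20 (mod 59) gives 31t ≡ 8 (mod 59), and since 31⁻¹ ≡ 40 (mod 59), t ≡ 25. Hence x ≡ 12 + 31·25 = 787 (mod 1829).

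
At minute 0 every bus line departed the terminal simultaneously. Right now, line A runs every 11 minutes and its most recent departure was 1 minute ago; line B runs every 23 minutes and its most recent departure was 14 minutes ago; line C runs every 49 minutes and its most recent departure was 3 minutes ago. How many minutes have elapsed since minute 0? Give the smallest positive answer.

From t ≡ 1 (mod 11) write t = 1 + 11s. Substituting into t ≡ 14 (mod 23) gives 11s ≡ 13 (mod 23), and since 11⁻¹ ≡ 21 (mod 23), s ≡ 20. Hence t ≡ 1 + 11·20 = 221 (mod 253).
From t ≡ 221 (mod 253) write t = 221 + 253s. Substituting into t ≡ 3 (mod 49) gives 253s ≡ 27 (mod 49), and since 8⁻¹ ≡ 43 (mod 49), s ≡ 34. Hence t ≡ 221 + 253·34 = 8823 (mod 12397).

8823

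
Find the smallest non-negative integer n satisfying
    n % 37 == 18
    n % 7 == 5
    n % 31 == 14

5346

From n ≡ 18 (mod 37) write n = 18 + 37t. Substituting into n ≡ 5 (mod 7) gives 37t ≡ 1 (mod 7), and since 2⁻¹ ≡ 4 (mod 7), t ≡ 4. Hence n ≡ 18 + 37·4 = 166 (mod 259).
From n ≡ 166 (mod 259) write n = 166 + 259t. Substituting into n ≡ 14 (mod 31) gives 259t ≡ 3 (mod 31), and since 11⁻¹ ≡ 17 (mod 31), t ≡ 20. Hence n ≡ 166 + 259·20 = 5346 (mod 8029).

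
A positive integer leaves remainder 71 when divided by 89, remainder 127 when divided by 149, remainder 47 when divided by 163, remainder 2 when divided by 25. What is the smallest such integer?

From x ≡ 71 (mod 89) write x = 71 + 89t. Substituting into x ≡ 127 (mod 149) gives 89t ≡ 56 (mod 149), and since 89⁻¹ ≡ 72 (mod 149), t ≡ 9. Hence x ≡ 71 + 89·9 = 872 (mod 13261).
From x ≡ 872 (mod 13261) write x = 872 + 13261t. Substituting into x ≡ 47 (mod 163) gives 13261t ≡ 153 (mod 163), and since 58⁻¹ ≡ 104 (mod 163), t ≡ 101. Hence x ≡ 872 + 13261·101 = 1340233 (mod 2161543).
From x ≡ 1340233 (mod 2161543) write x = 1340233 + 2161543t. Substituting into x ≡ 2 (mod 25) gives 2161543t ≡ 19 (mod 25), and since 18⁻¹ ≡ 7 (mod 25), t ≡ 8. Hence x ≡ 1340233 + 2161543·8 = 18632577 (mod 54038575).

18632577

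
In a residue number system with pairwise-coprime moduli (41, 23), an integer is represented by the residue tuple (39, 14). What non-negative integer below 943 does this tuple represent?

From x ≡ 39 (mod 41) write x = 39 + 41t. Substituting into x ≡ 14 (mod 23) gives 41t ≡ 21 (mod 23), and since 18⁻¹ ≡ 9 (mod 23), t ≡ 5. Hence x ≡ 39 + 41·5 = 244 (mod 943).

244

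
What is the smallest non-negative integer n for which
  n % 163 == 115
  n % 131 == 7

2234

Combine the congruences pairwise.
From n ≡ 115 (mod 163) write n = 115 + 163t. Substituting into n ≡ 7 (mod 131) gives 163t ≡ 23 (mod 131), and since 32⁻¹ ≡ 86 (mod 131), t ≡ 13. Hence n ≡ 115 + 163·13 = 2234 (mod 21353).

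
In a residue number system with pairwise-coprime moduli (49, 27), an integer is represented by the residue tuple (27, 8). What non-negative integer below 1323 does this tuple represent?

1007

Combine the congruences pairwise.
From x ≡ 27 (mod 49) write x = 27 + 49t. Substituting into x ≡ 8 (mod 27) gives 49t ≡ 8 (mod 27), and since 22⁻¹ ≡ 16 (mod 27), t ≡ 20. Hence x ≡ 27 + 49·20 = 1007 (mod 1323).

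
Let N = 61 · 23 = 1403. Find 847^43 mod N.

1397

Mod 61: 847 ≡ 54; 54^43 ≡ 55 (mod 61).
Mod 23: 847 ≡ 19; by Fermat, exponent reduces to 43 mod 22 = 21; 19^21 ≡ 17 (mod 23).
Combine by CRT: x ≡ 55 (mod 61), x ≡ 17 (mod 23) ⇒ x ≡ 1397 (mod 1403).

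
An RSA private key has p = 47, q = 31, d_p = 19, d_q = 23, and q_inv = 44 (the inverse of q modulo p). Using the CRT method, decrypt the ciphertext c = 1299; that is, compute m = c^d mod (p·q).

m₁ = c^(d_p) mod p: c ≡ 30 (mod 47), and 30^19 mod 47 = 23.
m₂ = c^(d_q) mod q: c ≡ 28 (mod 31), and 28^23 mod 31 = 20.
h = q_inv·(m₁ − m₂) mod p = 44·(23 − 20) mod 47 = 38.
m = m₂ + h·q = 20 + 38·31 = 1198.

1198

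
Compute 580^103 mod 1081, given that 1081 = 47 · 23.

Mod 47: 580 ≡ 16; by Fermat, exponent reduces to 103 mod 46 = 11; 16^11 ≡ 12 (mod 47).
Mod 23: 580 ≡ 5; by Fermat, exponent reduces to 103 mod 22 = 15; 5^15 ≡ 19 (mod 23).
Combine by CRT: x ≡ 12 (mod 47), x ≡ 19 (mod 23) ⇒ x ≡ 341 (mod 1081).

341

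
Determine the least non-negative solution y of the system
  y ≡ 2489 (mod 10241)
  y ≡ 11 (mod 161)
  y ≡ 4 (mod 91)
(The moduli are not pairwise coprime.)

719359

gcd(10241, 161) = 7 and 7 | (11 − 2489), so the pair is consistent; merging gives y ≡ 12730 (mod 235543), where 235543 = lcm(10241, 161).
gcd(235543, 91) = 7 and 7 | (4 − 12730), so the pair is consistent; merging gives y ≡ 719359 (mod 3062059), where 3062059 = lcm(235543, 91).
The solution is unique modulo lcm(10241, 161, 91) = 3062059.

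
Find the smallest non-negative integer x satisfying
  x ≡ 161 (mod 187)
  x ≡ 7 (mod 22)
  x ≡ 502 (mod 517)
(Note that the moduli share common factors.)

15495

gcd(187, 22) = 11 and 11 | (7 − 161), so the pair is consistent; merging gives x ≡ 161 (mod 374), where 374 = lcm(187, 22).
gcd(374, 517) = 11 and 11 | (502 − 161), so the pair is consistent; merging gives x ≡ 15495 (mod 17578), where 17578 = lcm(374, 517).
The solution is unique modulo lcm(187, 22, 517) = 17578.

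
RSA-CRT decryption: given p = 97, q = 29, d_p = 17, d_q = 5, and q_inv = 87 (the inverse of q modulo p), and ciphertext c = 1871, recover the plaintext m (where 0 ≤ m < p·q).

m₁ = c^(d_p) mod p: c ≡ 28 (mod 97), and 28^17 mod 97 = 69.
m₂ = c^(d_q) mod q: c ≡ 15 (mod 29), and 15^5 mod 29 = 10.
h = q_inv·(m₁ − m₂) mod p = 87·(69 − 10) mod 97 = 89.
m = m₂ + h·q = 10 + 89·29 = 2591.

2591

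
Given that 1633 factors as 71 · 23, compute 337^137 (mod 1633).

7

Mod 71: 337 ≡ 53; by Fermat, exponent reduces to 137 mod 70 = 67; 53^67 ≡ 7 (mod 71).
Mod 23: 337 ≡ 15; by Fermat, exponent reduces to 137 mod 22 = 5; 15^5 ≡ 7 (mod 23).
Combine by CRT: x ≡ 7 (mod 71), x ≡ 7 (mod 23) ⇒ x ≡ 7 (mod 1633).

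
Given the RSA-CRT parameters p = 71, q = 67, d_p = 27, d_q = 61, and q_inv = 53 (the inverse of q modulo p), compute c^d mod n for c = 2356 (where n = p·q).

m₁ = c^(d_p) mod p: c ≡ 13 (mod 71), and 13^27 mod 71 = 59.
m₂ = c^(d_q) mod q: c ≡ 11 (mod 67), and 11^61 mod 67 = 63.
h = q_inv·(m₁ − m₂) mod p = 53·(59 − 63) mod 71 = 1.
m = m₂ + h·q = 63 + 1·67 = 130.

130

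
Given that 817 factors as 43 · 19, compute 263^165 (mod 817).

505

Mod 43: 263 ≡ 5; by Fermat, exponent reduces to 165 mod 42 = 39; 5^39 ≡ 32 (mod 43).
Mod 19: 263 ≡ 16; by Fermat, exponent reduces to 165 mod 18 = 3; 16^3 ≡ 11 (mod 19).
Combine by CRT: x ≡ 32 (mod 43), x ≡ 11 (mod 19) ⇒ x ≡ 505 (mod 817).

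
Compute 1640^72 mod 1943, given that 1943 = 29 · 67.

Mod 29: 1640 ≡ 16; by Fermat, exponent reduces to 72 mod 28 = 16; 16^16 ≡ 24 (mod 29).
Mod 67: 1640 ≡ 32; by Fermat, exponent reduces to 72 mod 66 = 6; 32^6 ≡ 25 (mod 67).
Combine by CRT: x ≡ 24 (mod 29), x ≡ 25 (mod 67) ⇒ x ≡ 1097 (mod 1943).

1097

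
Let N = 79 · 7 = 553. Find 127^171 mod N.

491

Mod 79: 127 ≡ 48; by Fermat, exponent reduces to 171 mod 78 = 15; 48^15 ≡ 17 (mod 79).
Mod 7: 127 ≡ 1; by Fermat, exponent reduces to 171 mod 6 = 3; 1^3 ≡ 1 (mod 7).
Combine by CRT: x ≡ 17 (mod 79), x ≡ 1 (mod 7) ⇒ x ≡ 491 (mod 553).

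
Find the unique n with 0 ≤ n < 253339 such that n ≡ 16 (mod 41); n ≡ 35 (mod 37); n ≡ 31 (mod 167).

Combine the congruences pairwise.
From n ≡ 16 (mod 41) write n = 16 + 41t. Substituting into n ≡ 35 (mod 37) gives 41t ≡ 19 (mod 37), and since 4⁻¹ ≡ 28 (mod 37), t ≡ 14. Hence n ≡ 16 + 41·14 = 590 (mod 1517).
From n ≡ 590 (mod 1517) write n = 590 + 1517t. Substituting into n ≡ 31 (mod 167) gives 1517t ≡ 109 (mod 167), and since 14⁻¹ ≡ 12 (mod 167), t ≡ 139. Hence n ≡ 590 + 1517·139 = 211453 (mod 253339).

211453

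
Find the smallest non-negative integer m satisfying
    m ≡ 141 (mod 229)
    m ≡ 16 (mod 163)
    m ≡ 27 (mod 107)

67009

From m ≡ 141 (mod 229) write m = 141 + 229t. Substituting into m ≡ 16 (mod 163) gives 229t ≡ 38 (mod 163), and since 66⁻¹ ≡ 42 (mod 163), t ≡ 129. Hence m ≡ 141 + 229·129 = 29682 (mod 37327).
From m ≡ 29682 (mod 37327) write m = 29682 + 37327t. Substituting into m ≡ 27 (mod 107) gives 37327t ≡ 91 (mod 107), and since 91⁻¹ ≡ 20 (mod 107), t ≡ 1. Hence m ≡ 29682 + 37327·1 = 67009 (mod 3993989).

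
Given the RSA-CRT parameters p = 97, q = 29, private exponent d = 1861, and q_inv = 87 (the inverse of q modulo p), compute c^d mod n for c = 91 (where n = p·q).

d_p = d mod (p−1) = 1861 mod 96 = 37; d_q = d mod (q−1) = 13.
m₁ = c^(d_p) mod p: c ≡ 91 (mod 97), and 91^37 mod 97 = 91.
m₂ = c^(d_q) mod q: c ≡ 4 (mod 29), and 4^13 mod 29 = 22.
h = q_inv·(m₁ − m₂) mod p = 87·(91 − 22) mod 97 = 86.
m = m₂ + h·q = 22 + 86·29 = 2516.

2516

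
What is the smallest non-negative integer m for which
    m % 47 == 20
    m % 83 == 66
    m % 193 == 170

574924

Combine the congruences pairwise.
From m ≡ 20 (mod 47) write m = 20 + 47t. Substituting into m ≡ 66 (mod 83) gives 47t ≡ 46 (mod 83), and since 47⁻¹ ≡ 53 (mod 83), t ≡ 31. Hence m ≡ 20 + 47·31 = 1477 (mod 3901).
From m ≡ 1477 (mod 3901) write m = 1477 + 3901t. Substituting into m ≡ 170 (mod 193) gives 3901t ≡ 44 (mod 193), and since 41⁻¹ ≡ 113 (mod 193), t ≡ 147. Hence m ≡ 1477 + 3901·147 = 574924 (mod 752893).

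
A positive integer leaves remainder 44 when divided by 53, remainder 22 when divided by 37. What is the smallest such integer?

1687

From t ≡ 44 (mod 53) write t = 44 + 53s. Substituting into t ≡ 22 (mod 37) gives 53s ≡ 15 (mod 37), and since 16⁻¹ ≡ 7 (mod 37), s ≡ 31. Hence t ≡ 44 + 53·31 = 1687 (mod 1961).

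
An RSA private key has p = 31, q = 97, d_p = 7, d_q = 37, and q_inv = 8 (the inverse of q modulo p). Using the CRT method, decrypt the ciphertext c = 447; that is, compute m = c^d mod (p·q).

m₁ = c^(d_p) mod p: c ≡ 13 (mod 31), and 13^7 mod 31 = 22.
m₂ = c^(d_q) mod q: c ≡ 59 (mod 97), and 59^37 mod 97 = 90.
h = q_inv·(m₁ − m₂) mod p = 8·(22 − 90) mod 31 = 14.
m = m₂ + h·q = 90 + 14·97 = 1448.

1448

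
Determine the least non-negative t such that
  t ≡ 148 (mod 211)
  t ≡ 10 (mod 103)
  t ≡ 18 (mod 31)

150802

The moduli are pairwise coprime; N = 211·103·31 = 673723.
N/211 = 3193; 3193 ≡ 28 (mod 211); 28·98 ≡ 1, so inverse 98.
N/103 = 6541; 6541 ≡ 52 (mod 103); 52·2 ≡ 1, so inverse 2.
N/31 = 21733; 21733 ≡ 2 (mod 31); 2·16 ≡ 1, so inverse 16.
t ≡ 148·3193·98 + 10·6541·2 + 18·21733·16 = 52701196.
52701196 mod 673723 = 150802.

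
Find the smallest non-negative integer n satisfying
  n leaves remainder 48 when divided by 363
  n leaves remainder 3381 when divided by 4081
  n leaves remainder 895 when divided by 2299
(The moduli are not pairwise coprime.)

gcd(363, 4081) = 11 and 11 | (3381 − 48), so the pair is consistent; merging gives n ≡ 101325 (mod 134673), where 134673 = lcm(363, 4081).
gcd(134673, 2299) = 121 and 121 | (895 − 101325), so the pair is consistent; merging gives n ≡ 640017 (mod 2558787), where 2558787 = lcm(134673, 2299).
The solution is unique modulo lcm(363, 4081, 2299) = 2558787.

640017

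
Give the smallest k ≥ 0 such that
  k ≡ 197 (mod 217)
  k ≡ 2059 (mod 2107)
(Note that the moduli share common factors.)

6273

gcd(217, 2107) = 7 and 7 | (2059 − 197), so the pair is consistent; merging gives k ≡ 6273 (mod 65317), where 65317 = lcm(217, 2107).
The solution is unique modulo lcm(217, 2107) = 65317.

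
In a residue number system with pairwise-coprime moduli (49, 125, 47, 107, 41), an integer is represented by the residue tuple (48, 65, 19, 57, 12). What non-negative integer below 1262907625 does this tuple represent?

Combine the congruences pairwise.
From x ≡ 48 (mod 49) write x = 48 + 49t. Substituting into x ≡ 65 (mod 125) gives 49t ≡ 17 (mod 125), and since 49⁻¹ ≡ 74 (mod 125), t ≡ 8. Hence x ≡ 48 + 49·8 = 440 (mod 6125).
From x ≡ 440 (mod 6125) write x = 440 + 6125t. Substituting into x ≡ 19 (mod 47) gives 6125t ≡ 2 (mod 47), and since 15⁻¹ ≡ 22 (mod 47), t ≡ 44. Hence x ≡ 440 + 6125·44 = 269940 (mod 287875).
From x ≡ 269940 (mod 287875) write x = 269940 + 287875t. Substituting into x ≡ 57 (mod 107) gives 287875t ≡ 78 (mod 107), and since 45⁻¹ ≡ 88 (mod 107), t ≡ 16. Hence x ≡ 269940 + 287875·16 = 4875940 (mod 30802625).
From x ≡ 4875940 (mod 30802625) write x = 4875940 + 30802625t. Substituting into x ≡ 12 (mod 41) gives 30802625t ≡ 38 (mod 41), and since 22⁻¹ ≡ 28 (mod 41), t ≡ 39. Hence x ≡ 4875940 + 30802625·39 = 1206178315 (mod 1262907625).

1206178315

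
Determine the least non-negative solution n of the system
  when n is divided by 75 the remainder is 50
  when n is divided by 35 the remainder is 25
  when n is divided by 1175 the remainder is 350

3875

gcd(75, 35) = 5 and 5 | (25 − 50), so the pair is consistent; merging gives n ≡ 200 (mod 525), where 525 = lcm(75, 35).
gcd(525, 1175) = 25 and 25 | (350 − 200), so the pair is consistent; merging gives n ≡ 3875 (mod 24675), where 24675 = lcm(525, 1175).
The solution is unique modulo lcm(75, 35, 1175) = 24675.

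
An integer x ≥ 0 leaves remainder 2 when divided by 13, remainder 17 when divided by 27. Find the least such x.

Combine the congruences pairwise.
From x ≡ 2 (mod 13) write x = 2 + 13t. Substituting into x ≡ 17 (mod 27) gives 13t ≡ 15 (mod 27), and since 13⁻¹ ≡ 25 (mod 27), t ≡ 24. Hence x ≡ 2 + 13·24 = 314 (mod 351).

314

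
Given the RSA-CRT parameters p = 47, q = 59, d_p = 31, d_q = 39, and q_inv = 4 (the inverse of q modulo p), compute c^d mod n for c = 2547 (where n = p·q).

2335

m₁ = c^(d_p) mod p: c ≡ 9 (mod 47), and 9^31 mod 47 = 32.
m₂ = c^(d_q) mod q: c ≡ 10 (mod 59), and 10^39 mod 59 = 34.
h = q_inv·(m₁ − m₂) mod p = 4·(32 − 34) mod 47 = 39.
m = m₂ + h·q = 34 + 39·59 = 2335.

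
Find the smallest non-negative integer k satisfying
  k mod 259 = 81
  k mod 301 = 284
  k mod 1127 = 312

gcd(259, 301) = 7 and 7 | (284 − 81), so the pair is consistent; merging gives k ≡ 8110 (mod 11137), where 11137 = lcm(259, 301).
gcd(11137, 1127) = 7 and 7 | (312 − 8110), so the pair is consistent; merging gives k ≡ 1132947 (mod 1793057), where 1793057 = lcm(11137, 1127).
The solution is unique modulo lcm(259, 301, 1127) = 1793057.

1132947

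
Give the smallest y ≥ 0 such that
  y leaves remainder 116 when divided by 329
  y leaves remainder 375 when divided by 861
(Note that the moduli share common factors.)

31371

Combine the congruences pairwise.
gcd(329, 861) = 7 and 7 | (375 − 116), so the pair is consistent; merging gives y ≡ 31371 (mod 40467), where 40467 = lcm(329, 861).
The solution is unique modulo lcm(329, 861) = 40467.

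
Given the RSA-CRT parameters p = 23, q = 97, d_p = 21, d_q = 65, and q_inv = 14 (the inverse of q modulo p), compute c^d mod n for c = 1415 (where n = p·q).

761

m₁ = c^(d_p) mod p: c ≡ 12 (mod 23), and 12^21 mod 23 = 2.
m₂ = c^(d_q) mod q: c ≡ 57 (mod 97), and 57^65 mod 97 = 82.
h = q_inv·(m₁ − m₂) mod p = 14·(2 − 82) mod 23 = 7.
m = m₂ + h·q = 82 + 7·97 = 761.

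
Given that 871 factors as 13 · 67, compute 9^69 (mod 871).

729

Mod 13: 9 ≡ 9; by Fermat, exponent reduces to 69 mod 12 = 9; 9^9 ≡ 1 (mod 13).
Mod 67: 9 ≡ 9; by Fermat, exponent reduces to 69 mod 66 = 3; 9^3 ≡ 59 (mod 67).
Combine by CRT: x ≡ 1 (mod 13), x ≡ 59 (mod 67) ⇒ x ≡ 729 (mod 871).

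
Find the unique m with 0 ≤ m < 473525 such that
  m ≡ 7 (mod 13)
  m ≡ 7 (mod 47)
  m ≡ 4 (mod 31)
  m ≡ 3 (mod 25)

296953

The moduli are pairwise coprime; N = 13·47·31·25 = 473525.
N/13 = 36425; 36425 ≡ 12 (mod 13); 12·12 ≡ 1, so inverse 12.
N/47 = 10075; 10075 ≡ 17 (mod 47); 17·36 ≡ 1, so inverse 36.
N/31 = 15275; 15275 ≡ 23 (mod 31); 23·27 ≡ 1, so inverse 27.
N/25 = 18941; 18941 ≡ 16 (mod 25); 16·11 ≡ 1, so inverse 11.
m ≡ 7·36425·12 + 7·10075·36 + 4·15275·27 + 3·18941·11 = 7873353.
7873353 mod 473525 = 296953.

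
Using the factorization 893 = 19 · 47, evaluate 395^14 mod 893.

853

Mod 19: 395 ≡ 15; 15^14 ≡ 17 (mod 19).
Mod 47: 395 ≡ 19; 19^14 ≡ 7 (mod 47).
Combine by CRT: x ≡ 17 (mod 19), x ≡ 7 (mod 47) ⇒ x ≡ 853 (mod 893).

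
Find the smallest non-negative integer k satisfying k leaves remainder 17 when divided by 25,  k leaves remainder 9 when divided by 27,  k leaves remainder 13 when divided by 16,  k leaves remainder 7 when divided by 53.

480717

The moduli are pairwise coprime; N = 25·27·16·53 = 572400.
N/25 = 22896; 22896 ≡ 21 (mod 25); 21·6 ≡ 1, so inverse 6.
N/27 = 21200; 21200 ≡ 5 (mod 27); 5·11 ≡ 1, so inverse 11.
N/16 = 35775; 35775 ≡ 15 (mod 16); 15·15 ≡ 1, so inverse 15.
N/53 = 10800; 10800 ≡ 41 (mod 53); 41·22 ≡ 1, so inverse 22.
k ≡ 17·22896·6 + 9·21200·11 + 13·35775·15 + 7·10800·22 = 13073517.
13073517 mod 572400 = 480717.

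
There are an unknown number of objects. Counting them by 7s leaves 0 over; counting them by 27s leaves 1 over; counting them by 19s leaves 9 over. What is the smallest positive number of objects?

28

The moduli are pairwise coprime; M = 7·27·19 = 3591.
M/7 = 513; 513 ≡ 2 (mod 7); 2·4 ≡ 1, so inverse 4.
M/27 = 133; 133 ≡ 25 (mod 27); 25·13 ≡ 1, so inverse 13.
M/19 = 189; 189 ≡ 18 (mod 19); 18·18 ≡ 1, so inverse 18.
N ≡ 0·513·4 + 1·133·13 + 9·189·18 = 32347.
32347 mod 3591 = 28.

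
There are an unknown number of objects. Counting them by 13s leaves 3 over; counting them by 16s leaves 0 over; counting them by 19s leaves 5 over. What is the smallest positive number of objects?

From N ≡ 3 (mod 13) write N = 3 + 13t. Substituting into N ≡ 0 (mod 16) gives 13t ≡ 13 (mod 16), and since 13⁻¹ ≡ 5 (mod 16), t ≡ 1. Hence N ≡ 3 + 13·1 = 16 (mod 208).
From N ≡ 16 (mod 208) write N = 16 + 208t. Substituting into N ≡ 5 (mod 19) gives 208t ≡ 8 (mod 19), and since 18⁻¹ ≡ 18 (mod 19), t ≡ 11. Hence N ≡ 16 + 208·11 = 2304 (mod 3952).

2304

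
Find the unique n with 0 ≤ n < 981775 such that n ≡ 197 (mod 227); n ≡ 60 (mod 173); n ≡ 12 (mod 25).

From n ≡ 197 (mod 227) write n = 197 + 227t. Substituting into n ≡ 60 (mod 173) gives 227t ≡ 36 (mod 173), and since 54⁻¹ ≡ 157 (mod 173), t ≡ 116. Hence n ≡ 197 + 227·116 = 26529 (mod 39271).
From n ≡ 26529 (mod 39271) write n = 26529 + 39271t. Substituting into n ≡ 12 (mod 25) gives 39271t ≡ 8 (mod 25), and since 21⁻¹ ≡ 6 (mod 25), t ≡ 23. Hence n ≡ 26529 + 39271·23 = 929762 (mod 981775).

929762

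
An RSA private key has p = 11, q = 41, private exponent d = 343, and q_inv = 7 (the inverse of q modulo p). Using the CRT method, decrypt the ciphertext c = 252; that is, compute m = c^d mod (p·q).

153

d_p = d mod (p−1) = 343 mod 10 = 3; d_q = d mod (q−1) = 23.
m₁ = c^(d_p) mod p: c ≡ 10 (mod 11), and 10^3 mod 11 = 10.
m₂ = c^(d_q) mod q: c ≡ 6 (mod 41), and 6^23 mod 41 = 30.
h = q_inv·(m₁ − m₂) mod p = 7·(10 − 30) mod 11 = 3.
m = m₂ + h·q = 30 + 3·41 = 153.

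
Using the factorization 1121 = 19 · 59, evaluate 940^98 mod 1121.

112

Mod 19: 940 ≡ 9; by Fermat, exponent reduces to 98 mod 18 = 8; 9^8 ≡ 17 (mod 19).
Mod 59: 940 ≡ 55; by Fermat, exponent reduces to 98 mod 58 = 40; 55^40 ≡ 53 (mod 59).
Combine by CRT: x ≡ 17 (mod 19), x ≡ 53 (mod 59) ⇒ x ≡ 112 (mod 1121).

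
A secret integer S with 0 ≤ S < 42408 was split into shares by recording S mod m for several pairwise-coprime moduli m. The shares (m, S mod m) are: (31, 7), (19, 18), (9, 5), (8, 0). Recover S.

968

From S ≡ 7 (mod 31) write S = 7 + 31t. Substituting into S ≡ 18 (mod 19) gives 31t ≡ 11 (mod 19), and since 12⁻¹ ≡ 8 (mod 19), t ≡ 12. Hence S ≡ 7 + 31·12 = 379 (mod 589).
From S ≡ 379 (mod 589) write S = 379 + 589t. Substituting into S ≡ 5 (mod 9) gives 589t ≡ 4 (mod 9), and since 4⁻¹ ≡ 7 (mod 9), t ≡ 1. Hence S ≡ 379 + 589·1 = 968 (mod 5301).
From S ≡ 968 (mod 5301) write S = 968 + 5301t. Substituting into S ≡ 0 (mod 8) gives 5301t ≡ 0 (mod 8), and since 5⁻¹ ≡ 5 (mod 8), t ≡ 0. Hence S ≡ 968 + 5301·0 = 968 (mod 42408).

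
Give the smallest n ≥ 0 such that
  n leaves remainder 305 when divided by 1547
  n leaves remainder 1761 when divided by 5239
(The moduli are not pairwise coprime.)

368491

Combine the congruences pairwise.
gcd(1547, 5239) = 13 and 13 | (1761 − 305), so the pair is consistent; merging gives n ≡ 368491 (mod 623441), where 623441 = lcm(1547, 5239).
The solution is unique modulo lcm(1547, 5239) = 623441.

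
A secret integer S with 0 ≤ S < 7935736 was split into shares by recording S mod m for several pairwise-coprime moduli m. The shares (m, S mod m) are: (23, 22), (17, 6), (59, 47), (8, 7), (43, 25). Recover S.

Combine the congruences pairwise.
From S ≡ 22 (mod 23) write S = 22 + 23t. Substituting into S ≡ 6 (mod 17) gives 23t ≡ 1 (mod 17), and since 6⁻¹ ≡ 3 (mod 17), t ≡ 3. Hence S ≡ 22 + 23·3 = 91 (mod 391).
From S ≡ 91 (mod 391) write S = 91 + 391t. Substituting into S ≡ 47 (mod 59) gives 391t ≡ 15 (mod 59), and since 37⁻¹ ≡ 8 (mod 59), t ≡ 2. Hence S ≡ 91 + 391·2 = 873 (mod 23069).
From S ≡ 873 (mod 23069) write S = 873 + 23069t. Substituting into S ≡ 7 (mod 8) gives 23069t ≡ 6 (mod 8), and since 5⁻¹ ≡ 5 (mod 8), t ≡ 6. Hence S ≡ 873 + 23069·6 = 139287 (mod 184552).
From S ≡ 139287 (mod 184552) write S = 139287 + 184552t. Substituting into S ≡ 25 (mod 43) gives 184552t ≡ 15 (mod 43), and since 39⁻¹ ≡ 32 (mod 43), t ≡ 7. Hence S ≡ 139287 + 184552·7 = 1431151 (mod 7935736).

1431151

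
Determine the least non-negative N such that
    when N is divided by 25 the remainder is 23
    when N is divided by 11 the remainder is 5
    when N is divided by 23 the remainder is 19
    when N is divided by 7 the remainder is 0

35623

The moduli are pairwise coprime; M = 25·11·23·7 = 44275.
M/25 = 1771; 1771 ≡ 21 (mod 25); 21·6 ≡ 1, so inverse 6.
M/11 = 4025; 4025 ≡ 10 (mod 11); 10·10 ≡ 1, so inverse 10.
M/23 = 1925; 1925 ≡ 16 (mod 23); 16·13 ≡ 1, so inverse 13.
M/7 = 6325; 6325 ≡ 4 (mod 7); 4·2 ≡ 1, so inverse 2.
N ≡ 23·1771·6 + 5·4025·10 + 19·1925·13 + 0·6325·2 = 921123.
921123 mod 44275 = 35623.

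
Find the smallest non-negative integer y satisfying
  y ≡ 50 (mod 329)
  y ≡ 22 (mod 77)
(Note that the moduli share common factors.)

gcd(329, 77) = 7 and 7 | (22 − 50), so the pair is consistent; merging gives y ≡ 2024 (mod 3619), where 3619 = lcm(329, 77).
The solution is unique modulo lcm(329, 77) = 3619.

2024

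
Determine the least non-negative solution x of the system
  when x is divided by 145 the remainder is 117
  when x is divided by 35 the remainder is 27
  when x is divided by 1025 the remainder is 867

72617

Combine the congruences pairwise.
gcd(145, 35) = 5 and 5 | (27 − 117), so the pair is consistent; merging gives x ≡ 552 (mod 1015), where 1015 = lcm(145, 35).
gcd(1015, 1025) = 5 and 5 | (867 − 552), so the pair is consistent; merging gives x ≡ 72617 (mod 208075), where 208075 = lcm(1015, 1025).
The solution is unique modulo lcm(145, 35, 1025) = 208075.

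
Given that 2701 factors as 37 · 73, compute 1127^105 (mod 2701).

Mod 37: 1127 ≡ 17; by Fermat, exponent reduces to 105 mod 36 = 33; 17^33 ≡ 23 (mod 37).
Mod 73: 1127 ≡ 32; by Fermat, exponent reduces to 105 mod 72 = 33; 32^33 ≡ 8 (mod 73).
Combine by CRT: x ≡ 23 (mod 37), x ≡ 8 (mod 73) ⇒ x ≡ 1614 (mod 2701).

1614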